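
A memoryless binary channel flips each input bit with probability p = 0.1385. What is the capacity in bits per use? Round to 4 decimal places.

0.4197 bits

Binary symmetric channel: C = 1 − h₂(ε) where h₂ is the binary entropy function.
h₂(0.1385) = −0.1385·log₂0.1385 − 0.8615·log₂0.8615 = 0.5803.
C = 1 − 0.5803 = 0.4197 bits per channel use.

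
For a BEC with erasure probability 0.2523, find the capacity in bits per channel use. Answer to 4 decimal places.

0.7477 bits

Binary erasure channel: capacity C = 1 − ε.
C = 1 − 0.2523 = 0.7477 bits per channel use.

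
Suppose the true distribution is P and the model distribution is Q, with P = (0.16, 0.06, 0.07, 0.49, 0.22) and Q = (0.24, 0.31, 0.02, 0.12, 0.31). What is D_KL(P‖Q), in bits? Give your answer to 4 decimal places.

D(P‖Q) = Σ p·log₂(p/q).
  0.16·log₂(0.16/0.24) = -0.09359
  0.06·log₂(0.06/0.31) = -0.14215
  0.07·log₂(0.07/0.02) = 0.12651
  0.49·log₂(0.49/0.12) = 0.99458
  0.22·log₂(0.22/0.31) = -0.10885
D(P‖Q) = 0.7765 bits.

0.7765 bits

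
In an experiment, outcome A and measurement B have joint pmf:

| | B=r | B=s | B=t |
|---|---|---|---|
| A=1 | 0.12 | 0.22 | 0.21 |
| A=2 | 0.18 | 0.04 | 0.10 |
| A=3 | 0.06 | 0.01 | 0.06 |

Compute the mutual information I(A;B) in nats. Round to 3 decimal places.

Marginals: p(A) = (0.5500, 0.3200, 0.1300), p(B) = (0.3600, 0.2700, 0.3700).
I(A;B) = Σ p(x,y)·ln[p(x,y)/(p(x)p(y))].
  (1,r): 0.12·ln(0.6061) = -0.0601
  (1,s): 0.22·ln(1.4815) = 0.0865
  (1,t): 0.21·ln(1.0319) = 0.0066
  (2,r): 0.18·ln(1.5625) = 0.0803
  (2,s): 0.04·ln(0.4630) = -0.0308
  (2,t): 0.10·ln(0.8446) = -0.0169
  (3,r): 0.06·ln(1.2821) = 0.0149
  (3,s): 0.01·ln(0.2849) = -0.0126
  (3,t): 0.06·ln(1.2474) = 0.0133
Sum = 0.081 nats.

0.081 nats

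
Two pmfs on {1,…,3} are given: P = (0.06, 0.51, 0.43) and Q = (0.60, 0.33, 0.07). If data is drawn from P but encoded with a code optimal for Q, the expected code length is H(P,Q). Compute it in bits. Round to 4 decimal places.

2.5096 bits

H(P,Q) = −Σ p·log₂ q.
  −0.06·log₂(0.60) = 0.04422
  −0.51·log₂(0.33) = 0.81573
  −0.43·log₂(0.07) = 1.64970
H(P,Q) = 2.5096 bits.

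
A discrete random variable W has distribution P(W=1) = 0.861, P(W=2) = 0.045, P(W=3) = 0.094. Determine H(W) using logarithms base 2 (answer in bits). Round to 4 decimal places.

H(W) = −Σ p·log₂ p.
  −(0.861)·log₂(0.861) = 0.18590
  −(0.045)·log₂(0.045) = 0.20133
  −(0.094)·log₂(0.094) = 0.32065
Sum: 0.18590 + 0.20133 + 0.32065 = 0.7079 bits.

0.7079 bits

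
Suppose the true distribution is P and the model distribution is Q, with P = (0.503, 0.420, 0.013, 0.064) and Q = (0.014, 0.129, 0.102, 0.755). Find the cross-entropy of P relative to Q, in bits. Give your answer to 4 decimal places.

H(P,Q) = −Σ p·log₂ q.
  −0.503·log₂(0.014) = 3.09769
  −0.420·log₂(0.129) = 1.24091
  −0.013·log₂(0.102) = 0.04281
  −0.064·log₂(0.755) = 0.02595
H(P,Q) = 4.4074 bits.

4.4074 bits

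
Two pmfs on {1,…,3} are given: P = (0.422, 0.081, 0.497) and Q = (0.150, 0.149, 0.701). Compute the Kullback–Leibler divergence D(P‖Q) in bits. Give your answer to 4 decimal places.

0.3119 bits

D(P‖Q) = Σ p·log₂(p/q).
  0.422·log₂(0.422/0.150) = 0.62974
  0.081·log₂(0.081/0.149) = -0.07122
  0.497·log₂(0.497/0.701) = -0.24660
D(P‖Q) = 0.3119 bits.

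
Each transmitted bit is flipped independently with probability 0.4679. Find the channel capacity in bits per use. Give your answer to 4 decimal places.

0.0030 bits

Binary symmetric channel: C = 1 − h₂(ε) where h₂ is the binary entropy function.
h₂(0.4679) = −0.4679·log₂0.4679 − 0.5321·log₂0.5321 = 0.9970.
C = 1 − 0.9970 = 0.0030 bits per channel use.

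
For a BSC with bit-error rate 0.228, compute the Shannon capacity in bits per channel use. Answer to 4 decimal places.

0.2255 bits

Binary symmetric channel: C = 1 − h₂(ε) where h₂ is the binary entropy function.
h₂(0.228) = −0.228·log₂0.228 − 0.772·log₂0.772 = 0.7745.
C = 1 − 0.7745 = 0.2255 bits per channel use.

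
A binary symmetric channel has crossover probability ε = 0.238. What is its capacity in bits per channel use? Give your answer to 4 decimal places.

Binary symmetric channel: C = 1 − h₂(ε) where h₂ is the binary entropy function.
h₂(0.238) = −0.238·log₂0.238 − 0.762·log₂0.762 = 0.7917.
C = 1 − 0.7917 = 0.2083 bits per channel use.

0.2083 bits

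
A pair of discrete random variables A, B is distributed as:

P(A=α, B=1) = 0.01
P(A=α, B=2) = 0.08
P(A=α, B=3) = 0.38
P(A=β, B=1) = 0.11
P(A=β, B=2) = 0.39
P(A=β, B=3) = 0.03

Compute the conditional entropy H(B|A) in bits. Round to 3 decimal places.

0.923 bits

Marginals: p(A) = (0.4700, 0.5300), p(B) = (0.1200, 0.4700, 0.4100).
H(B|A) = Σ p(A) · H(B|A=·).
  A=α: p=0.4700, H(B|A=α) = 0.8009
  A=β: p=0.5300, H(B|A=β) = 1.0310
Weighted sum = 0.923 bits.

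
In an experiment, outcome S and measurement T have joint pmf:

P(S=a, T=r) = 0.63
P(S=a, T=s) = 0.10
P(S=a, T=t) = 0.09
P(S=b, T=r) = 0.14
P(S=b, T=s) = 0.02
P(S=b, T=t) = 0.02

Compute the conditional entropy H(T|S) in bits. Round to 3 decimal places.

1.008 bits

Marginals: p(S) = (0.8200, 0.1800), p(T) = (0.7700, 0.1200, 0.1100).
H(T|S) = Σ p(S) · H(T|S=·).
  S=a: p=0.8200, H(T|S=a) = 1.0122
  S=b: p=0.1800, H(T|S=b) = 0.9864
Weighted sum = 1.008 bits.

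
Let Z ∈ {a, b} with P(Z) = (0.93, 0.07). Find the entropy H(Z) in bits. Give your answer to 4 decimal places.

0.3659 bits

H(Z) = −Σ p·log₂ p.
  −(0.93)·log₂(0.93) = 0.09737
  −(0.07)·log₂(0.07) = 0.26856
Sum: 0.09737 + 0.26856 = 0.3659 bits.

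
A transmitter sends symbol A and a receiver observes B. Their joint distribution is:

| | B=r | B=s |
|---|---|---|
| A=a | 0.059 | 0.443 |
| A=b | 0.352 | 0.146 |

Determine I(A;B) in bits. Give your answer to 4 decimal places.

Marginals: p(A) = (0.5020, 0.4980), p(B) = (0.4110, 0.5890).
I(A;B) = H(A) + H(B) − H(A,B).
H(A) = 1.0000, H(B) = 0.9770, H(A,B) = 1.6968.
I(A;B) = 1.0000 + 0.9770 − 1.6968 = 0.2802 bits.

0.2802 bits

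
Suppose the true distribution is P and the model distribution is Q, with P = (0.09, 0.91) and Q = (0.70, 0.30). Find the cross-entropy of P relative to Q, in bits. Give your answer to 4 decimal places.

1.6270 bits

H(P,Q) = −Σ p·log₂ q.
  −0.09·log₂(0.70) = 0.04631
  −0.91·log₂(0.30) = 1.58064
H(P,Q) = 1.6270 bits.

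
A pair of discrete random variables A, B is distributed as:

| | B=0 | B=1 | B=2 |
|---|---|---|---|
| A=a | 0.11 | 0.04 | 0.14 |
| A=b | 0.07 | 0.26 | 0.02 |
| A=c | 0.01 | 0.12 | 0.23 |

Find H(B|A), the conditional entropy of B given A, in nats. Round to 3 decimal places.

Chain rule: H(B|A) = H(A,B) − H(A).
Marginals: p(A) = (0.2900, 0.3500, 0.3600), p(B) = (0.1900, 0.4200, 0.3900).
H(A,B) = 1.8999 nats; H(A) = 1.0942 nats.
H(B|A) = 1.8999 − 1.0942 = 0.806 nats.

0.806 nats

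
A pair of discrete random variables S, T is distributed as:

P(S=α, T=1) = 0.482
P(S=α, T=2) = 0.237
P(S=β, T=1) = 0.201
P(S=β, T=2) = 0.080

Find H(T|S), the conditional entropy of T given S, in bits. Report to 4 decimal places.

Marginals: p(S) = (0.7190, 0.2810), p(T) = (0.6830, 0.3170).
H(T|S) = Σ p(S) · H(T|S=·).
  S=α: p=0.7190, H(T|S=α) = 0.9145
  S=β: p=0.2810, H(T|S=β) = 0.8618
Weighted sum = 0.8997 bits.

0.8997 bits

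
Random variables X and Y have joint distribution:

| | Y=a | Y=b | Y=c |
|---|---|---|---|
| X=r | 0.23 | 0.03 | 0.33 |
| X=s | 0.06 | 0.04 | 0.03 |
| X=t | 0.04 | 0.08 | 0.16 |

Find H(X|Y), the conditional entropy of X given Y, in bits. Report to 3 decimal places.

Chain rule: H(X|Y) = H(X,Y) − H(Y).
Marginals: p(X) = (0.5900, 0.1300, 0.2800), p(Y) = (0.3300, 0.1500, 0.5200).
H(X,Y) = 2.6486 bits; H(Y) = 1.4289 bits.
H(X|Y) = 2.6486 − 1.4289 = 1.220 bits.

1.220 bits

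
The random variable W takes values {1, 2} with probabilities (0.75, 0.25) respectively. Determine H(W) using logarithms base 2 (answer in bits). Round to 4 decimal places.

H(W) = −Σ p·log₂ p.
  −(0.75)·log₂(0.75) = 0.31128
  −(0.25)·log₂(0.25) = 0.50000
Sum: 0.31128 + 0.50000 = 0.8113 bits.

0.8113 bits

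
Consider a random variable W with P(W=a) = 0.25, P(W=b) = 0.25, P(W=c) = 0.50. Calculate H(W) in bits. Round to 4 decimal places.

1.5000 bits

H(W) = −Σ p·log₂ p.
  −(0.25)·log₂(0.25) = 0.50000
  −(0.25)·log₂(0.25) = 0.50000
  −(0.50)·log₂(0.50) = 0.50000
Sum: 0.50000 + 0.50000 + 0.50000 = 1.5000 bits.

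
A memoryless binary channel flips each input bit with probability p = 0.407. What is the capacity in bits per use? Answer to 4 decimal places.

Binary symmetric channel: C = 1 − h₂(ε) where h₂ is the binary entropy function.
h₂(0.407) = −0.407·log₂0.407 − 0.593·log₂0.593 = 0.9749.
C = 1 − 0.9749 = 0.0251 bits per channel use.

0.0251 bits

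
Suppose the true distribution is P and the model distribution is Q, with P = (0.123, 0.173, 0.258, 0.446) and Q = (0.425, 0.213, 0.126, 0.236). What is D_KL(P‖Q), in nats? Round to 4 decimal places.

D(P‖Q) = Σ p·ln(p/q).
  0.123·ln(0.123/0.425) = -0.15251
  0.173·ln(0.173/0.213) = -0.03598
  0.258·ln(0.258/0.126) = 0.18490
  0.446·ln(0.446/0.236) = 0.28387
D(P‖Q) = 0.2803 nats.

0.2803 nats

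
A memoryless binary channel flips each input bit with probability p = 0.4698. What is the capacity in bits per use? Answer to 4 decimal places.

Binary symmetric channel: C = 1 − h₂(ε) where h₂ is the binary entropy function.
h₂(0.4698) = −0.4698·log₂0.4698 − 0.5302·log₂0.5302 = 0.9974.
C = 1 − 0.9974 = 0.0026 bits per channel use.

0.0026 bits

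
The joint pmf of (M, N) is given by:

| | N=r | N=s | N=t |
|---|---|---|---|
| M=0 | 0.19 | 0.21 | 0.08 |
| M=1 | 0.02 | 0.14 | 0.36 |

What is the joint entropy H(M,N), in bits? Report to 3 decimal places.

2.260 bits

H(M,N) = −Σ p(x,y)·log₂ p(x,y) over all 6 cells.
  cell (0,r): −0.19·log₂0.19 = 0.4552
  cell (0,s): −0.21·log₂0.21 = 0.4728
  cell (0,t): −0.08·log₂0.08 = 0.2915
  cell (1,r): −0.02·log₂0.02 = 0.1129
  cell (1,s): −0.14·log₂0.14 = 0.3971
  cell (1,t): −0.36·log₂0.36 = 0.5306
Sum = 2.260 bits.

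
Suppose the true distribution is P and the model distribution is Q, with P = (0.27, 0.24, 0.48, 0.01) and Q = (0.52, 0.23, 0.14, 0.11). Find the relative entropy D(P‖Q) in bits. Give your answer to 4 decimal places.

D(P‖Q) = Σ p·log₂(p/q).
  0.27·log₂(0.27/0.52) = -0.25530
  0.24·log₂(0.24/0.23) = 0.01474
  0.48·log₂(0.48/0.14) = 0.85325
  0.01·log₂(0.01/0.11) = -0.03459
D(P‖Q) = 0.5781 bits.

0.5781 bits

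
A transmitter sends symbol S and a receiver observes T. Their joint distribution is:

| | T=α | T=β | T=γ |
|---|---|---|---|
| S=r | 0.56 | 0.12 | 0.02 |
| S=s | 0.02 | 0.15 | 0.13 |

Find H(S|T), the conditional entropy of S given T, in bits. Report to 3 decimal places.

0.478 bits

Chain rule: H(S|T) = H(S,T) − H(T).
Marginals: p(S) = (0.7000, 0.3000), p(T) = (0.5800, 0.2700, 0.1500).
H(S,T) = 1.8545 bits; H(T) = 1.3764 bits.
H(S|T) = 1.8545 − 1.3764 = 0.478 bits.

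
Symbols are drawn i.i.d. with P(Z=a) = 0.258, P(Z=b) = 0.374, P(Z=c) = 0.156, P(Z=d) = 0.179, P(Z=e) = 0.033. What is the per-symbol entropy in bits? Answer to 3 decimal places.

2.060 bits

H(Z) = −Σ p·log₂ p.
  −(0.258)·log₂(0.258) = 0.5043
  −(0.374)·log₂(0.374) = 0.5307
  −(0.156)·log₂(0.156) = 0.4181
  −(0.179)·log₂(0.179) = 0.4443
  −(0.033)·log₂(0.033) = 0.1624
Sum: 0.5043 + 0.5307 + 0.4181 + 0.4443 + 0.1624 = 2.060 bits.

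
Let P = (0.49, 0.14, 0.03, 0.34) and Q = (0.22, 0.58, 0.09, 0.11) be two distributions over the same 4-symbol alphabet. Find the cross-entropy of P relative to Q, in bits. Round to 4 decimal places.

H(P,Q) = −Σ p·log₂ q.
  −0.49·log₂(0.22) = 1.07037
  −0.14·log₂(0.58) = 0.11002
  −0.03·log₂(0.09) = 0.10422
  −0.34·log₂(0.11) = 1.08270
H(P,Q) = 2.3673 bits.

2.3673 bits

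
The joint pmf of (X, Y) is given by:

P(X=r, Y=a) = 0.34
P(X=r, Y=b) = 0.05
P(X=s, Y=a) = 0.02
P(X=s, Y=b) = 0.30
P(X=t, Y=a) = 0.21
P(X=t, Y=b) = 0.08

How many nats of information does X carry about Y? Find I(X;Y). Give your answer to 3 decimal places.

Marginals: p(X) = (0.3900, 0.3200, 0.2900), p(Y) = (0.5700, 0.4300).
I(X;Y) = H(X) + H(Y) − H(X,Y).
H(X) = 1.0908, H(Y) = 0.6833, H(X,Y) = 1.4858.
I(X;Y) = 1.0908 + 0.6833 − 1.4858 = 0.288 nats.

0.288 nats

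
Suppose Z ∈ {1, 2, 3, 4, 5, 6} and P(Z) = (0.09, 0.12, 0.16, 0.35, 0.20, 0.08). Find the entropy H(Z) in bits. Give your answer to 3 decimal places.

H(Z) = −Σ p·log₂ p.
  −(0.09)·log₂(0.09) = 0.3127
  −(0.12)·log₂(0.12) = 0.3671
  −(0.16)·log₂(0.16) = 0.4230
  −(0.35)·log₂(0.35) = 0.5301
  −(0.20)·log₂(0.20) = 0.4644
  −(0.08)·log₂(0.08) = 0.2915
Sum: 0.3127 + 0.3671 + 0.4230 + 0.5301 + 0.4644 + 0.2915 = 2.389 bits.

2.389 bits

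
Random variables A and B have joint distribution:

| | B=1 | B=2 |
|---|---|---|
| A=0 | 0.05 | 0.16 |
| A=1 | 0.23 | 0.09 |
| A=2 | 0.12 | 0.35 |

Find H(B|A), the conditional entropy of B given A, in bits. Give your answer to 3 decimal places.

0.826 bits

Chain rule: H(B|A) = H(A,B) − H(A).
Marginals: p(A) = (0.2100, 0.3200, 0.4700), p(B) = (0.4000, 0.6000).
H(A,B) = 2.3366 bits; H(A) = 1.5108 bits.
H(B|A) = 2.3366 − 1.5108 = 0.826 bits.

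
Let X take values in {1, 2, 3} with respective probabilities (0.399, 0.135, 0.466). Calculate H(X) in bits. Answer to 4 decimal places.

1.4322 bits

H(X) = −Σ p·log₂ p.
  −(0.399)·log₂(0.399) = 0.52889
  −(0.135)·log₂(0.135) = 0.39001
  −(0.466)·log₂(0.466) = 0.51334
Sum: 0.52889 + 0.39001 + 0.51334 = 1.4322 bits.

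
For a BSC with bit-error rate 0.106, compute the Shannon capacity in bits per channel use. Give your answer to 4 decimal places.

0.5123 bits

Binary symmetric channel: C = 1 − h₂(ε) where h₂ is the binary entropy function.
h₂(0.106) = −0.106·log₂0.106 − 0.894·log₂0.894 = 0.4877.
C = 1 − 0.4877 = 0.5123 bits per channel use.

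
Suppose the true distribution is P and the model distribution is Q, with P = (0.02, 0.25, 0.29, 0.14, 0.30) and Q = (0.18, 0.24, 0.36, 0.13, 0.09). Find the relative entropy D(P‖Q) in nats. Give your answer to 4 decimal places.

0.2751 nats

D(P‖Q) = Σ p·ln(p/q).
  0.02·ln(0.02/0.18) = -0.04394
  0.25·ln(0.25/0.24) = 0.01021
  0.29·ln(0.29/0.36) = -0.06270
  0.14·ln(0.14/0.13) = 0.01038
  0.30·ln(0.30/0.09) = 0.36119
D(P‖Q) = 0.2751 nats.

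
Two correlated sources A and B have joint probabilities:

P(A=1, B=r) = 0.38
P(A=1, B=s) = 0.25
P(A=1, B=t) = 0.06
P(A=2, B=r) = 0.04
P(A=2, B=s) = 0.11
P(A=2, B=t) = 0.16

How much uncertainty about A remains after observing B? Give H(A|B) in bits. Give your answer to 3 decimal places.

0.696 bits

Chain rule: H(A|B) = H(A,B) − H(B).
Marginals: p(A) = (0.6900, 0.3100), p(B) = (0.4200, 0.3600, 0.2200).
H(A,B) = 2.2330 bits; H(B) = 1.5368 bits.
H(A|B) = 2.2330 − 1.5368 = 0.696 bits.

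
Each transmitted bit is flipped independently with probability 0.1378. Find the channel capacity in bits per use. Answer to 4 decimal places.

Binary symmetric channel: C = 1 − h₂(ε) where h₂ is the binary entropy function.
h₂(0.1378) = −0.1378·log₂0.1378 − 0.8622·log₂0.8622 = 0.5784.
C = 1 − 0.5784 = 0.4216 bits per channel use.

0.4216 bits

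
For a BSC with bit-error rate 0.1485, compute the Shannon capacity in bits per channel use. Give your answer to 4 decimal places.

Binary symmetric channel: C = 1 − h₂(ε) where h₂ is the binary entropy function.
h₂(0.1485) = −0.1485·log₂0.1485 − 0.8515·log₂0.8515 = 0.6061.
C = 1 − 0.6061 = 0.3939 bits per channel use.

0.3939 bits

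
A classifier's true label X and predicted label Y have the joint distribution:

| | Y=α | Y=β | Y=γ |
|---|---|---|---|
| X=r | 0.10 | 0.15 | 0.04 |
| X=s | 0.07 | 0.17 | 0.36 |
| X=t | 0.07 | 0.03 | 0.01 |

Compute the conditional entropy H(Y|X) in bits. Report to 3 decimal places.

1.339 bits

Chain rule: H(Y|X) = H(X,Y) − H(X).
Marginals: p(X) = (0.2900, 0.6000, 0.1100), p(Y) = (0.2400, 0.3500, 0.4100).
H(X,Y) = 2.6490 bits; H(X) = 1.3104 bits.
H(Y|X) = 2.6490 − 1.3104 = 1.339 bits.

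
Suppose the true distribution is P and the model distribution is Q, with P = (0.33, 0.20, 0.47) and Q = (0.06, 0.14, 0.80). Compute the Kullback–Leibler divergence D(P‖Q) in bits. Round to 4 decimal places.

D(P‖Q) = Σ p·log₂(p/q).
  0.33·log₂(0.33/0.06) = 0.81161
  0.20·log₂(0.20/0.14) = 0.10291
  0.47·log₂(0.47/0.80) = -0.36065
D(P‖Q) = 0.5539 bits.

0.5539 bits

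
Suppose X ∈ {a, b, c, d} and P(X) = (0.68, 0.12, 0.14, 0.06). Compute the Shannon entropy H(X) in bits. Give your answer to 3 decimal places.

1.386 bits

H(X) = −Σ p·log₂ p.
  −(0.68)·log₂(0.68) = 0.3783
  −(0.12)·log₂(0.12) = 0.3671
  −(0.14)·log₂(0.14) = 0.3971
  −(0.06)·log₂(0.06) = 0.2435
Sum: 0.3783 + 0.3671 + 0.3971 + 0.2435 = 1.386 bits.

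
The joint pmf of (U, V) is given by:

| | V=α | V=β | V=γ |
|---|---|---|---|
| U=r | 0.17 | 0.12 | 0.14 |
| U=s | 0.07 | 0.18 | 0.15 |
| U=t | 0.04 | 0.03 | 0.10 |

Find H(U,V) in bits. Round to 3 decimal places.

2.993 bits

H(U,V) = −Σ p(x,y)·log₂ p(x,y) over all 9 cells.
  cell (r,α): −0.17·log₂0.17 = 0.4346
  cell (r,β): −0.12·log₂0.12 = 0.3671
  cell (r,γ): −0.14·log₂0.14 = 0.3971
  cell (s,α): −0.07·log₂0.07 = 0.2686
  cell (s,β): −0.18·log₂0.18 = 0.4453
  cell (s,γ): −0.15·log₂0.15 = 0.4105
  cell (t,α): −0.04·log₂0.04 = 0.1858
  cell (t,β): −0.03·log₂0.03 = 0.1518
  cell (t,γ): −0.10·log₂0.10 = 0.3322
Sum = 2.993 bits.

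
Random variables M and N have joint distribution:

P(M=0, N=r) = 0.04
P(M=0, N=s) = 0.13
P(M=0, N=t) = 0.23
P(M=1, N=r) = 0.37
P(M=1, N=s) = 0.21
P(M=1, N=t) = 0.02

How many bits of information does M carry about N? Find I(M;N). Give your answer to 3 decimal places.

0.355 bits

Marginals: p(M) = (0.4000, 0.6000), p(N) = (0.4100, 0.3400, 0.2500).
I(M;N) = Σ p(x,y)·log₂[p(x,y)/(p(x)p(y))].
  (0,r): 0.04·log₂(0.2439) = -0.0814
  (0,s): 0.13·log₂(0.9559) = -0.0085
  (0,t): 0.23·log₂(2.3000) = 0.2764
  (1,r): 0.37·log₂(1.5041) = 0.2179
  (1,s): 0.21·log₂(1.0294) = 0.0088
  (1,t): 0.02·log₂(0.1333) = -0.0581
Sum = 0.355 bits.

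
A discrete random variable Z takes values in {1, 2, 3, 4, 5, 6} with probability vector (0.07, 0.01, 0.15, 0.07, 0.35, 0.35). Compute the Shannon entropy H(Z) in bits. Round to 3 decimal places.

H(Z) = −Σ p·log₂ p.
  −(0.07)·log₂(0.07) = 0.2686
  −(0.01)·log₂(0.01) = 0.0664
  −(0.15)·log₂(0.15) = 0.4105
  −(0.07)·log₂(0.07) = 0.2686
  −(0.35)·log₂(0.35) = 0.5301
  −(0.35)·log₂(0.35) = 0.5301
Sum: 0.2686 + 0.0664 + 0.4105 + 0.2686 + 0.5301 + 0.5301 = 2.074 bits.

2.074 bits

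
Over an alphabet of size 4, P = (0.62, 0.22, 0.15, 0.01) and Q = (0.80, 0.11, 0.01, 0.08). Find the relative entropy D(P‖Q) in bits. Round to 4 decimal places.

D(P‖Q) = Σ p·log₂(p/q).
  0.62·log₂(0.62/0.80) = -0.22799
  0.22·log₂(0.22/0.11) = 0.22000
  0.15·log₂(0.15/0.01) = 0.58603
  0.01·log₂(0.01/0.08) = -0.03000
D(P‖Q) = 0.5480 bits.

0.5480 bits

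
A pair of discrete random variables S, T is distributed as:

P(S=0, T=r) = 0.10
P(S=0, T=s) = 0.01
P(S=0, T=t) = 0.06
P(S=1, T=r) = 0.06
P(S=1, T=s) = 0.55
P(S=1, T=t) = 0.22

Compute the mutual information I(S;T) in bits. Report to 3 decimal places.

Marginals: p(S) = (0.1700, 0.8300), p(T) = (0.1600, 0.5600, 0.2800).
I(S;T) = Σ p(x,y)·log₂[p(x,y)/(p(x)p(y))].
  (0,r): 0.10·log₂(3.6765) = 0.1878
  (0,s): 0.01·log₂(0.1050) = -0.0325
  (0,t): 0.06·log₂(1.2605) = 0.0200
  (1,r): 0.06·log₂(0.4518) = -0.0688
  (1,s): 0.55·log₂(1.1833) = 0.1336
  (1,t): 0.22·log₂(0.9466) = -0.0174
Sum = 0.223 bits.

0.223 bits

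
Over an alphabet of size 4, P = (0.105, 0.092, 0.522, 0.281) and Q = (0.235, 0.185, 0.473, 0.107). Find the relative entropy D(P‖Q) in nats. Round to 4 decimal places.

D(P‖Q) = Σ p·ln(p/q).
  0.105·ln(0.105/0.235) = -0.08459
  0.092·ln(0.092/0.185) = -0.06427
  0.522·ln(0.522/0.473) = 0.05145
  0.281·ln(0.281/0.107) = 0.27131
D(P‖Q) = 0.1739 nats.

0.1739 nats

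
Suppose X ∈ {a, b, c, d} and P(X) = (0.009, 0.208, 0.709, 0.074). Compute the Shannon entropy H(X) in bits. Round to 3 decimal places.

H(X) = −Σ p·log₂ p.
  −(0.009)·log₂(0.009) = 0.0612
  −(0.208)·log₂(0.208) = 0.4712
  −(0.709)·log₂(0.709) = 0.3518
  −(0.074)·log₂(0.074) = 0.2780
Sum: 0.0612 + 0.4712 + 0.3518 + 0.2780 = 1.162 bits.

1.162 bits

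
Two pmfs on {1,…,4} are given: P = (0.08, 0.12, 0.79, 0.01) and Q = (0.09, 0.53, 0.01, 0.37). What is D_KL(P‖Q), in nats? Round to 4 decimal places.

D(P‖Q) = Σ p·ln(p/q).
  0.08·ln(0.08/0.09) = -0.00942
  0.12·ln(0.12/0.53) = -0.17825
  0.79·ln(0.79/0.01) = 3.45186
  0.01·ln(0.01/0.37) = -0.03611
D(P‖Q) = 3.2281 nats.

3.2281 nats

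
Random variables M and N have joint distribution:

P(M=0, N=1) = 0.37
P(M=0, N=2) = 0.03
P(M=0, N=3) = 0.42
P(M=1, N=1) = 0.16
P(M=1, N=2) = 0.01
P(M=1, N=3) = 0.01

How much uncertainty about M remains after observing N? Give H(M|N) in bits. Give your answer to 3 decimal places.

0.569 bits

Chain rule: H(M|N) = H(M,N) − H(N).
Marginals: p(M) = (0.8200, 0.1800), p(N) = (0.5300, 0.0400, 0.4300).
H(M,N) = 1.7640 bits; H(N) = 1.1948 bits.
H(M|N) = 1.7640 − 1.1948 = 0.569 bits.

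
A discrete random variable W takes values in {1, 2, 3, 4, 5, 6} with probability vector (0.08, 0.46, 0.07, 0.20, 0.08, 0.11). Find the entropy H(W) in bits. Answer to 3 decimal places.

H(W) = −Σ p·log₂ p.
  −(0.08)·log₂(0.08) = 0.2915
  −(0.46)·log₂(0.46) = 0.5153
  −(0.07)·log₂(0.07) = 0.2686
  −(0.20)·log₂(0.20) = 0.4644
  −(0.08)·log₂(0.08) = 0.2915
  −(0.11)·log₂(0.11) = 0.3503
Sum: 0.2915 + 0.5153 + 0.2686 + 0.4644 + 0.2915 + 0.3503 = 2.182 bits.

2.182 bits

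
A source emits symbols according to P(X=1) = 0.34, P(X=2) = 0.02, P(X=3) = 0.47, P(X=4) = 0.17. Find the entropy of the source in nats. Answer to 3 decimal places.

H(X) = −Σ p·ln p.
  −(0.34)·ln(0.34) = 0.3668
  −(0.02)·ln(0.02) = 0.0782
  −(0.47)·ln(0.47) = 0.3549
  −(0.17)·ln(0.17) = 0.3012
Sum: 0.3668 + 0.0782 + 0.3549 + 0.3012 = 1.101 nats.

1.101 nats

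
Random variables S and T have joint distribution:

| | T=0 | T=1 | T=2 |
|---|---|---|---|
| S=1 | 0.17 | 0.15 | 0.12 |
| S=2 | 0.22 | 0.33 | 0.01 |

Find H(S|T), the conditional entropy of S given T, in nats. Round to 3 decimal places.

0.600 nats

Marginals: p(S) = (0.4400, 0.5600), p(T) = (0.3900, 0.4800, 0.1300).
H(S|T) = Σ p(T) · H(S|T=·).
  T=0: p=0.3900, H(S|T=0) = 0.6849
  T=1: p=0.4800, H(S|T=1) = 0.6211
  T=2: p=0.1300, H(S|T=2) = 0.2712
Weighted sum = 0.600 nats.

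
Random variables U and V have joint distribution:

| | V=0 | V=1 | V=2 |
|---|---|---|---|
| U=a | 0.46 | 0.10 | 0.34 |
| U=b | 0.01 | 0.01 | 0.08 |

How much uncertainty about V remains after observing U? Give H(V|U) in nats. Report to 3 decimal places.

0.923 nats

Marginals: p(U) = (0.9000, 0.1000), p(V) = (0.4700, 0.1100, 0.4200).
H(V|U) = Σ p(U) · H(V|U=·).
  U=a: p=0.9000, H(V|U=a) = 0.9549
  U=b: p=0.1000, H(V|U=b) = 0.6390
Weighted sum = 0.923 nats.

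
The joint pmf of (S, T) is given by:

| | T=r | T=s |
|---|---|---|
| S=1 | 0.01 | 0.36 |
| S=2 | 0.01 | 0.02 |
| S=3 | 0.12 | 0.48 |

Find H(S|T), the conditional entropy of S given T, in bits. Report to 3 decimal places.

1.067 bits

Marginals: p(S) = (0.3700, 0.0300, 0.6000), p(T) = (0.1400, 0.8600).
H(S|T) = Σ p(T) · H(S|T=·).
  T=r: p=0.1400, H(S|T=r) = 0.7345
  T=s: p=0.8600, H(S|T=s) = 1.1217
Weighted sum = 1.067 bits.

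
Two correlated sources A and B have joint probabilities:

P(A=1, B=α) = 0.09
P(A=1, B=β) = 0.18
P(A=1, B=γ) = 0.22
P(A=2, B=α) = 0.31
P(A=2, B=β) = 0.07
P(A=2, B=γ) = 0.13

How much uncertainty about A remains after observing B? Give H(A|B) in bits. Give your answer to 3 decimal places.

0.855 bits

Marginals: p(A) = (0.4900, 0.5100), p(B) = (0.4000, 0.2500, 0.3500).
H(A|B) = Σ p(B) · H(A|B=·).
  B=α: p=0.4000, H(A|B=α) = 0.7692
  B=β: p=0.2500, H(A|B=β) = 0.8555
  B=γ: p=0.3500, H(A|B=γ) = 0.9518
Weighted sum = 0.855 bits.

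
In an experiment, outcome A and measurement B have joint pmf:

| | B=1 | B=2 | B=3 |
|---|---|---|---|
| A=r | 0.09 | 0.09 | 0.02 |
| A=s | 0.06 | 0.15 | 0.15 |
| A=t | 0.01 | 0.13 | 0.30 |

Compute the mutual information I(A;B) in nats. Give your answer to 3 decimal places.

Marginals: p(A) = (0.2000, 0.3600, 0.4400), p(B) = (0.1600, 0.3700, 0.4700).
I(A;B) = Σ p(x,y)·ln[p(x,y)/(p(x)p(y))].
  (r,1): 0.09·ln(2.8125) = 0.0931
  (r,2): 0.09·ln(1.2162) = 0.0176
  (r,3): 0.02·ln(0.2128) = -0.0310
  (s,1): 0.06·ln(1.0417) = 0.0024
  (s,2): 0.15·ln(1.1261) = 0.0178
  (s,3): 0.15·ln(0.8865) = -0.0181
  (t,1): 0.01·ln(0.1420) = -0.0195
  (t,2): 0.13·ln(0.7985) = -0.0292
  (t,3): 0.30·ln(1.4507) = 0.1116
Sum = 0.145 nats.

0.145 nats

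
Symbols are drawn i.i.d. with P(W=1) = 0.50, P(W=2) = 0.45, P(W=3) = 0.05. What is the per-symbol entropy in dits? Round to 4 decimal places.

H(W) = −Σ p·log₁₀ p.
  −(0.50)·log₁₀(0.50) = 0.15051
  −(0.45)·log₁₀(0.45) = 0.15605
  −(0.05)·log₁₀(0.05) = 0.06505
Sum: 0.15051 + 0.15605 + 0.06505 = 0.3716 dits.

0.3716 dits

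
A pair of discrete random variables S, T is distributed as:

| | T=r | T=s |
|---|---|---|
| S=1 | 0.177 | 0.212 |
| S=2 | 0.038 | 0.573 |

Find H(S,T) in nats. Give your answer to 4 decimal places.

H(S,T) = −Σ p(x,y)·ln p(x,y) over all 4 cells.
  cell (1,r): −0.177·ln0.177 = 0.30649
  cell (1,s): −0.212·ln0.212 = 0.32885
  cell (2,r): −0.038·ln0.038 = 0.12427
  cell (2,s): −0.573·ln0.573 = 0.31909
Sum = 1.0787 nats.

1.0787 nats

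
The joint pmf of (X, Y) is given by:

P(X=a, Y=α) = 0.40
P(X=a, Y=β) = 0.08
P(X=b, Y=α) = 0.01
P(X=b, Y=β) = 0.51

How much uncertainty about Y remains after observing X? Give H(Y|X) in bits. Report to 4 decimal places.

0.3833 bits

Marginals: p(X) = (0.4800, 0.5200), p(Y) = (0.4100, 0.5900).
H(Y|X) = Σ p(X) · H(Y|X=·).
  X=a: p=0.4800, H(Y|X=a) = 0.6500
  X=b: p=0.5200, H(Y|X=b) = 0.1371
Weighted sum = 0.3833 bits.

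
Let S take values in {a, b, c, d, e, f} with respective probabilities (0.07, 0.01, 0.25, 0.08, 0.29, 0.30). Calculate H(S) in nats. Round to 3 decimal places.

1.501 nats

H(S) = −Σ p·ln p.
  −(0.07)·ln(0.07) = 0.1861
  −(0.01)·ln(0.01) = 0.0461
  −(0.25)·ln(0.25) = 0.3466
  −(0.08)·ln(0.08) = 0.2021
  −(0.29)·ln(0.29) = 0.3590
  −(0.30)·ln(0.30) = 0.3612
Sum: 0.1861 + 0.0461 + 0.3466 + 0.2021 + 0.3590 + 0.3612 = 1.501 nats.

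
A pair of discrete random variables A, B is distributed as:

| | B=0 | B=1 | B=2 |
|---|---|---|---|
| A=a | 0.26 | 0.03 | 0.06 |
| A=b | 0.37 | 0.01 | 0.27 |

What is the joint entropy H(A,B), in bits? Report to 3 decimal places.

H(A,B) = −Σ p(x,y)·log₂ p(x,y) over all 6 cells.
  cell (a,0): −0.26·log₂0.26 = 0.5053
  cell (a,1): −0.03·log₂0.03 = 0.1518
  cell (a,2): −0.06·log₂0.06 = 0.2435
  cell (b,0): −0.37·log₂0.37 = 0.5307
  cell (b,1): −0.01·log₂0.01 = 0.0664
  cell (b,2): −0.27·log₂0.27 = 0.5100
Sum = 2.008 bits.

2.008 bits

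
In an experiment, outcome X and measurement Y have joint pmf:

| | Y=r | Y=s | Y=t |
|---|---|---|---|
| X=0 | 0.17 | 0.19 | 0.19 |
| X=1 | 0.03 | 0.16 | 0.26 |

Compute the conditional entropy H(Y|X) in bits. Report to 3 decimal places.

1.432 bits

Marginals: p(X) = (0.5500, 0.4500), p(Y) = (0.2000, 0.3500, 0.4500).
H(Y|X) = Σ p(X) · H(Y|X=·).
  X=0: p=0.5500, H(Y|X=0) = 1.5830
  X=1: p=0.4500, H(Y|X=1) = 1.2482
Weighted sum = 1.432 bits.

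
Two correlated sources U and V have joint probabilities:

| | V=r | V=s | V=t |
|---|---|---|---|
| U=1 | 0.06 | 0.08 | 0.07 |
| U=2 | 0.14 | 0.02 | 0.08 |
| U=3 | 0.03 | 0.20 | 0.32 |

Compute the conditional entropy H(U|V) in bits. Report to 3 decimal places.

1.227 bits

Marginals: p(U) = (0.2100, 0.2400, 0.5500), p(V) = (0.2300, 0.3000, 0.4700).
H(U|V) = Σ p(V) · H(U|V=·).
  V=r: p=0.2300, H(U|V=r) = 1.3250
  V=s: p=0.3000, H(U|V=s) = 1.1589
  V=t: p=0.4700, H(U|V=t) = 1.2216
Weighted sum = 1.227 bits.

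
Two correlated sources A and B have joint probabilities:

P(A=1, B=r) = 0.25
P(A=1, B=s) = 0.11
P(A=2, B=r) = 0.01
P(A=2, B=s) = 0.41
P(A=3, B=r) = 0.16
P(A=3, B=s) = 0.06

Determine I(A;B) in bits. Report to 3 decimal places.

0.408 bits

Marginals: p(A) = (0.3600, 0.4200, 0.2200), p(B) = (0.4200, 0.5800).
I(A;B) = H(A) + H(B) − H(A,B).
H(A) = 1.5368, H(B) = 0.9815, H(A,B) = 2.1107.
I(A;B) = 1.5368 + 0.9815 − 2.1107 = 0.408 bits.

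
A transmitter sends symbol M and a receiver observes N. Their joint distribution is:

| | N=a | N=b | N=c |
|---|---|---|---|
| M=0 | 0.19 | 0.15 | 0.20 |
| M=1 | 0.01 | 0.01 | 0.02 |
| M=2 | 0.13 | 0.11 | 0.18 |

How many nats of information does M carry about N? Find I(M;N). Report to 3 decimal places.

0.003 nats

Marginals: p(M) = (0.5400, 0.0400, 0.4200), p(N) = (0.3300, 0.2700, 0.4000).
I(M;N) = H(M) + H(N) − H(M,N).
H(M) = 0.8258, H(N) = 1.0859, H(M,N) = 1.9090.
I(M;N) = 0.8258 + 1.0859 − 1.9090 = 0.003 nats.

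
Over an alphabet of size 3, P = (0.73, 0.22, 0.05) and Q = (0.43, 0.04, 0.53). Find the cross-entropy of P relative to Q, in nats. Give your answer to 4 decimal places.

1.3560 nats

H(P,Q) = −Σ p·ln q.
  −0.73·ln(0.43) = 0.61610
  −0.22·ln(0.04) = 0.70815
  −0.05·ln(0.53) = 0.03174
H(P,Q) = 1.3560 nats.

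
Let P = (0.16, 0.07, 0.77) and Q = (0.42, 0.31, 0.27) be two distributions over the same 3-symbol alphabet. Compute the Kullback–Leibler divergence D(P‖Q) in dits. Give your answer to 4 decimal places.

D(P‖Q) = Σ p·log₁₀(p/q).
  0.16·log₁₀(0.16/0.42) = -0.06706
  0.07·log₁₀(0.07/0.31) = -0.04524
  0.77·log₁₀(0.77/0.27) = 0.35045
D(P‖Q) = 0.2381 dits.

0.2381 dits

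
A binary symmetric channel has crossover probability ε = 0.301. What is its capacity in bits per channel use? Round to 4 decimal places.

0.1175 bits

Binary symmetric channel: C = 1 − h₂(ε) where h₂ is the binary entropy function.
h₂(0.301) = −0.301·log₂0.301 − 0.699·log₂0.699 = 0.8825.
C = 1 − 0.8825 = 0.1175 bits per channel use.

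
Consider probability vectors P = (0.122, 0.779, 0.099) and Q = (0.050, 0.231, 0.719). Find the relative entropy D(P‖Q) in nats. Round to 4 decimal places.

D(P‖Q) = Σ p·ln(p/q).
  0.122·ln(0.122/0.050) = 0.10882
  0.779·ln(0.779/0.231) = 0.94695
  0.099·ln(0.099/0.719) = -0.19629
D(P‖Q) = 0.8595 nats.

0.8595 nats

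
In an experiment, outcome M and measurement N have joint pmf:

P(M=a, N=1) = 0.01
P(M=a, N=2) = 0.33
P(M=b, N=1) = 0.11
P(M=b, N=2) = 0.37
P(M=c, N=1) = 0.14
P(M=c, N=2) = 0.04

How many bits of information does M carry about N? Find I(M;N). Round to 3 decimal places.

Marginals: p(M) = (0.3400, 0.4800, 0.1800), p(N) = (0.2600, 0.7400).
I(M;N) = Σ p(x,y)·log₂[p(x,y)/(p(x)p(y))].
  (a,1): 0.01·log₂(0.1131) = -0.0314
  (a,2): 0.33·log₂(1.3116) = 0.1291
  (b,1): 0.11·log₂(0.8814) = -0.0200
  (b,2): 0.37·log₂(1.0417) = 0.0218
  (c,1): 0.14·log₂(2.9915) = 0.2213
  (c,2): 0.04·log₂(0.3003) = -0.0694
Sum = 0.251 bits.

0.251 bits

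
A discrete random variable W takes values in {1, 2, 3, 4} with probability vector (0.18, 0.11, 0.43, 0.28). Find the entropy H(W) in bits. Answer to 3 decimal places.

1.833 bits

H(W) = −Σ p·log₂ p.
  −(0.18)·log₂(0.18) = 0.4453
  −(0.11)·log₂(0.11) = 0.3503
  −(0.43)·log₂(0.43) = 0.5236
  −(0.28)·log₂(0.28) = 0.5142
Sum: 0.4453 + 0.3503 + 0.5236 + 0.5142 = 1.833 bits.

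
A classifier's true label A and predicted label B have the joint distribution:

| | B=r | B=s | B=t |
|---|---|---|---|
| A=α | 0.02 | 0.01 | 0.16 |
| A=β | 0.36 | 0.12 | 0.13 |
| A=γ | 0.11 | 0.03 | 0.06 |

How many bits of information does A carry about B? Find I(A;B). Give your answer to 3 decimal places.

Marginals: p(A) = (0.1900, 0.6100, 0.2000), p(B) = (0.4900, 0.1600, 0.3500).
I(A;B) = Σ p(x,y)·log₂[p(x,y)/(p(x)p(y))].
  (α,r): 0.02·log₂(0.2148) = -0.0444
  (α,s): 0.01·log₂(0.3289) = -0.0160
  (α,t): 0.16·log₂(2.4060) = 0.2027
  (β,r): 0.36·log₂(1.2044) = 0.0966
  (β,s): 0.12·log₂(1.2295) = 0.0358
  (β,t): 0.13·log₂(0.6089) = -0.0930
  (γ,r): 0.11·log₂(1.1224) = 0.0183
  (γ,s): 0.03·log₂(0.9375) = -0.0028
  (γ,t): 0.06·log₂(0.8571) = -0.0133
Sum = 0.184 bits.

0.184 bits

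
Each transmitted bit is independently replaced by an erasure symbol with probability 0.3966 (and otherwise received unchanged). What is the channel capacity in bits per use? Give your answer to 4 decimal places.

Binary erasure channel: capacity C = 1 − ε.
C = 1 − 0.3966 = 0.6034 bits per channel use.

0.6034 bits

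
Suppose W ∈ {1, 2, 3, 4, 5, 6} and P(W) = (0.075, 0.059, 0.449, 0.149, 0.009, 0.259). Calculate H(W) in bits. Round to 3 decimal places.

2.015 bits

H(W) = −Σ p·log₂ p.
  −(0.075)·log₂(0.075) = 0.2803
  −(0.059)·log₂(0.059) = 0.2409
  −(0.449)·log₂(0.449) = 0.5187
  −(0.149)·log₂(0.149) = 0.4092
  −(0.009)·log₂(0.009) = 0.0612
  −(0.259)·log₂(0.259) = 0.5048
Sum: 0.2803 + 0.2409 + 0.5187 + 0.4092 + 0.0612 + 0.5048 = 2.015 bits.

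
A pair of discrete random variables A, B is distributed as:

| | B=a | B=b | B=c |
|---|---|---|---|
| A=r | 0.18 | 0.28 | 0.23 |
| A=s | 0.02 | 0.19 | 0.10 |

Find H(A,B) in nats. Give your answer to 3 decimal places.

H(A,B) = −Σ p(x,y)·ln p(x,y) over all 6 cells.
  cell (r,a): −0.18·ln0.18 = 0.3087
  cell (r,b): −0.28·ln0.28 = 0.3564
  cell (r,c): −0.23·ln0.23 = 0.3380
  cell (s,a): −0.02·ln0.02 = 0.0782
  cell (s,b): −0.19·ln0.19 = 0.3155
  cell (s,c): −0.10·ln0.10 = 0.2303
Sum = 1.627 nats.

1.627 nats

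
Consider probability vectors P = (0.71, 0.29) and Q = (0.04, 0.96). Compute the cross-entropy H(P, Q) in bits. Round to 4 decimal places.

H(P,Q) = −Σ p·log₂ q.
  −0.71·log₂(0.04) = 3.29714
  −0.29·log₂(0.96) = 0.01708
H(P,Q) = 3.3142 bits.

3.3142 bits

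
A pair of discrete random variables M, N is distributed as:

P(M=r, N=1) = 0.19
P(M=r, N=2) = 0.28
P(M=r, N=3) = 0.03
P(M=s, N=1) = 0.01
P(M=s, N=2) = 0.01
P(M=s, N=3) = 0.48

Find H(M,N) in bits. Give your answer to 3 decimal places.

1.762 bits

H(M,N) = −Σ p(x,y)·log₂ p(x,y) over all 6 cells.
  cell (r,1): −0.19·log₂0.19 = 0.4552
  cell (r,2): −0.28·log₂0.28 = 0.5142
  cell (r,3): −0.03·log₂0.03 = 0.1518
  cell (s,1): −0.01·log₂0.01 = 0.0664
  cell (s,2): −0.01·log₂0.01 = 0.0664
  cell (s,3): −0.48·log₂0.48 = 0.5083
Sum = 1.762 bits.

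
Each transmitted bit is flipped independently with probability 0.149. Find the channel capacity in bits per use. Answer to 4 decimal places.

0.3927 bits

Binary symmetric channel: C = 1 − h₂(ε) where h₂ is the binary entropy function.
h₂(0.149) = −0.149·log₂0.149 − 0.851·log₂0.851 = 0.6073.
C = 1 − 0.6073 = 0.3927 bits per channel use.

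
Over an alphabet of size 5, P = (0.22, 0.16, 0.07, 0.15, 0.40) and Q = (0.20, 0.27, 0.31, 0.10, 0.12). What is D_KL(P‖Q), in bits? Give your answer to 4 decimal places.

0.5417 bits

D(P‖Q) = Σ p·log₂(p/q).
  0.22·log₂(0.22/0.20) = 0.03025
  0.16·log₂(0.16/0.27) = -0.12078
  0.07·log₂(0.07/0.31) = -0.15028
  0.15·log₂(0.15/0.10) = 0.08774
  0.40·log₂(0.40/0.12) = 0.69479
D(P‖Q) = 0.5417 bits.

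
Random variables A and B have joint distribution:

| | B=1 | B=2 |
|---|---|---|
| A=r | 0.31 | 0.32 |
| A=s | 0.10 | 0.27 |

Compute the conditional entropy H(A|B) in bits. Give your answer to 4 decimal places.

0.9155 bits

Marginals: p(A) = (0.6300, 0.3700), p(B) = (0.4100, 0.5900).
H(A|B) = Σ p(B) · H(A|B=·).
  B=1: p=0.4100, H(A|B=1) = 0.8015
  B=2: p=0.5900, H(A|B=2) = 0.9948
Weighted sum = 0.9155 bits.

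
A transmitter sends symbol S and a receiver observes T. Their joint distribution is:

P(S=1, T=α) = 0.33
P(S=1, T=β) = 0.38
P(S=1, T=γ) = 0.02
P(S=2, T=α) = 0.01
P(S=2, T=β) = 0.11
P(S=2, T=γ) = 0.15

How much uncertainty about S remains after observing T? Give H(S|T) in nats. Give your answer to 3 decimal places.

Chain rule: H(S|T) = H(S,T) − H(T).
Marginals: p(S) = (0.7300, 0.2700), p(T) = (0.3400, 0.4900, 0.1700).
H(S,T) = 1.3852 nats; H(T) = 1.0176 nats.
H(S|T) = 1.3852 − 1.0176 = 0.368 nats.

0.368 nats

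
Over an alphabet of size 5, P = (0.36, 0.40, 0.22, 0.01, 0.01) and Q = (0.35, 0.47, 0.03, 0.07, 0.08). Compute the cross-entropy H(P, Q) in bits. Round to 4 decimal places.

2.1687 bits

H(P,Q) = −Σ p·log₂ q.
  −0.36·log₂(0.35) = 0.54525
  −0.40·log₂(0.47) = 0.43571
  −0.22·log₂(0.03) = 1.11296
  −0.01·log₂(0.07) = 0.03837
  −0.01·log₂(0.08) = 0.03644
H(P,Q) = 2.1687 bits.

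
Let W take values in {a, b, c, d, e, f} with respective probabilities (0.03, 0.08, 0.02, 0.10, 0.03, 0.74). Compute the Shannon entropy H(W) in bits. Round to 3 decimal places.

H(W) = −Σ p·log₂ p.
  −(0.03)·log₂(0.03) = 0.1518
  −(0.08)·log₂(0.08) = 0.2915
  −(0.02)·log₂(0.02) = 0.1129
  −(0.10)·log₂(0.10) = 0.3322
  −(0.03)·log₂(0.03) = 0.1518
  −(0.74)·log₂(0.74) = 0.3215
Sum: 0.1518 + 0.2915 + 0.1129 + 0.3322 + 0.1518 + 0.3215 = 1.362 bits.

1.362 bits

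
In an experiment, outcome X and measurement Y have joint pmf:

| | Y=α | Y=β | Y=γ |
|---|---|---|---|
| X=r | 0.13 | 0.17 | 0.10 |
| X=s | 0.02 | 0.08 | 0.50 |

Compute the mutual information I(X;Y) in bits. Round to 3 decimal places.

0.270 bits

Marginals: p(X) = (0.4000, 0.6000), p(Y) = (0.1500, 0.2500, 0.6000).
I(X;Y) = H(X) + H(Y) − H(X,Y).
H(X) = 0.9710, H(Y) = 1.3527, H(X,Y) = 2.0538.
I(X;Y) = 0.9710 + 1.3527 − 2.0538 = 0.270 bits.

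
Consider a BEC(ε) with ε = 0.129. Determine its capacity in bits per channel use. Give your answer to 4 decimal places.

Binary erasure channel: capacity C = 1 − ε.
C = 1 − 0.129 = 0.8710 bits per channel use.

0.8710 bits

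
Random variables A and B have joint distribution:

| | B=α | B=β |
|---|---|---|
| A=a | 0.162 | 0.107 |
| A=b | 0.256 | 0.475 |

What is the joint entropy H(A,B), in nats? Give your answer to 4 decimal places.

H(A,B) = −Σ p(x,y)·ln p(x,y) over all 4 cells.
  cell (a,α): −0.162·ln0.162 = 0.29487
  cell (a,β): −0.107·ln0.107 = 0.23914
  cell (b,α): −0.256·ln0.256 = 0.34882
  cell (b,β): −0.475·ln0.475 = 0.35361
Sum = 1.2364 nats.

1.2364 nats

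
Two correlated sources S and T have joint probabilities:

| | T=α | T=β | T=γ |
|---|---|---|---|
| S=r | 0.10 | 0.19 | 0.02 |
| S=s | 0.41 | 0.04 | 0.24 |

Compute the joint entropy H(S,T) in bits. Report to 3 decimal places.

H(S,T) = −Σ p(x,y)·log₂ p(x,y) over all 6 cells.
  cell (r,α): −0.10·log₂0.10 = 0.3322
  cell (r,β): −0.19·log₂0.19 = 0.4552
  cell (r,γ): −0.02·log₂0.02 = 0.1129
  cell (s,α): −0.41·log₂0.41 = 0.5274
  cell (s,β): −0.04·log₂0.04 = 0.1858
  cell (s,γ): −0.24·log₂0.24 = 0.4941
Sum = 2.108 bits.

2.108 bits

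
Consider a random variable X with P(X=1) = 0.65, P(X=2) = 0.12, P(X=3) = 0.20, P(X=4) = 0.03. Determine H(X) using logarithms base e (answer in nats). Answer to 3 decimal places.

H(X) = −Σ p·ln p.
  −(0.65)·ln(0.65) = 0.2800
  −(0.12)·ln(0.12) = 0.2544
  −(0.20)·ln(0.20) = 0.3219
  −(0.03)·ln(0.03) = 0.1052
Sum: 0.2800 + 0.2544 + 0.3219 + 0.1052 = 0.962 nats.

0.962 nats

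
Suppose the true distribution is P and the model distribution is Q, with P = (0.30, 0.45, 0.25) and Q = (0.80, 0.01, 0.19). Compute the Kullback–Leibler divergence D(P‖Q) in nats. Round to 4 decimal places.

1.4874 nats

D(P‖Q) = Σ p·ln(p/q).
  0.30·ln(0.30/0.80) = -0.29425
  0.45·ln(0.45/0.01) = 1.71300
  0.25·ln(0.25/0.19) = 0.06861
D(P‖Q) = 1.4874 nats.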